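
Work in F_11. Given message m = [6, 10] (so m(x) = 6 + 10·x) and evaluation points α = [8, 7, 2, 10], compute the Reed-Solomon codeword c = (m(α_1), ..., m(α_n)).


c = [9, 10, 4, 7]

Message polynomial: m(x) = 6 + 10·x (mod 11).
For each evaluation point α_i, compute m(α_i) mod 11:
  α_1 = 8: Horner steps 10 → 9, so m(8) = 9.
  α_2 = 7: Horner steps 10 → 10, so m(7) = 10.
  α_3 = 2: Horner steps 10 → 4, so m(2) = 4.
  α_4 = 10: Horner steps 10 → 7, so m(10) = 7.
Codeword c = [9, 10, 4, 7] ∈ F_11^4.


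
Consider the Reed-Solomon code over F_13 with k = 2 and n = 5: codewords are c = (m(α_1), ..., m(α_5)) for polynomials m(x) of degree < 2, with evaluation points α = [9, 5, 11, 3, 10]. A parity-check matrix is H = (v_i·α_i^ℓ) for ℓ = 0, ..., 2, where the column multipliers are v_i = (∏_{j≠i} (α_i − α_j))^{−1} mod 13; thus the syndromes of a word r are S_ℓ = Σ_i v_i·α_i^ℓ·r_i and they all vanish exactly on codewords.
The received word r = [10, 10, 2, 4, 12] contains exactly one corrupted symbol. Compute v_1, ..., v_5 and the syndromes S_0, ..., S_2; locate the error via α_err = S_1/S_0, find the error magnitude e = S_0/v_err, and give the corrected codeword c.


S = (3, 1, 9), error at position 1, error magnitude e = 1, c = [9, 10, 2, 4, 12].

Step 1: column multipliers v_i = (∏_{j≠i}(α_i − α_j))^{−1} mod 13.
  i = 1 (α = 9): (9−5)(9−11)(9−3)(9−10) = 4·(−2)·6·(−1) = 48 ≡ 9, so v_1 = 9^{−1} = 3 (mod 13).
  i = 2 (α = 5): (5−9)(5−11)(5−3)(5−10) = (−4)·(−6)·2·(−5) = −240 ≡ 7, so v_2 = 7^{−1} = 2 (mod 13).
  i = 3 (α = 11): (11−9)(11−5)(11−3)(11−10) = 2·6·8·1 = 96 ≡ 5, so v_3 = 5^{−1} = 8 (mod 13).
  i = 4 (α = 3): (3−9)(3−5)(3−11)(3−10) = (−6)·(−2)·(−8)·(−7) = 672 ≡ 9, so v_4 = 9^{−1} = 3 (mod 13).
  i = 5 (α = 10): (10−9)(10−5)(10−11)(10−3) = 1·5·(−1)·7 = −35 ≡ 4, so v_5 = 4^{−1} = 10 (mod 13).
  v = [3, 2, 8, 3, 10].
Step 2: syndromes of r = [10, 10, 2, 4, 12] (all sums mod 13).
  S_0 = Σ v_i r_i = 3·10 + 2·10 + 8·2 + 3·4 + 10·12 = 198 ≡ 3.
  S_1 = Σ v_i α_i r_i = 3·9·10 + 2·5·10 + 8·11·2 + 3·3·4 + 10·10·12 = 1782 ≡ 1.
  α_i^2 mod 13 = [3, 12, 4, 9, 9].
  S_2 = Σ v_i α_i^2 r_i = 3·3·10 + 2·12·10 + 8·4·2 + 3·9·4 + 10·9·12 = 1582 ≡ 9.
  S = (3, 1, 9) ≠ 0, so r is not a codeword (an error is present).
Step 3: locate the error. For a single error e at position i, S_ℓ = v_i·e·α_i^ℓ, so α_err = S_1/S_0.
  S_0^{−1} = 3^{−1} = 9 (mod 13), so α_err = 1·9 = 9 ≡ 9 = α_1. Error position i = 1.
  Consistency check: S_2/S_1 = 9·1 = 9 ≡ 9 = α_err ✓ (single-error assumption holds).
Step 4: error magnitude e = S_0/v_1 = S_0·∏_{j≠1}(α_1 − α_j) = 3·9 = 27 ≡ 1 (mod 13).
Step 5: correct position 1: c_1 = r_1 − e = 10 − 1 ≡ 9 (mod 13). Hence c = [9, 10, 2, 4, 12].
  Check: interpolating c through the α_i gives m(x) = 8 + 3·x (degree < 2) with m(α_i) = c_i for every i, so c is indeed a codeword.


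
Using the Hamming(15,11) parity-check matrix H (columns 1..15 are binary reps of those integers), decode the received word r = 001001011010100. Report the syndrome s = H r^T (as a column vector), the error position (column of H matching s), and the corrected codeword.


s = (0, 0, 1, 0)^T, error position = 2, corrected codeword c = 011001011010100

Compute s = H r^T mod 2 one row at a time:
  s_1 = 1 + 1 + 0 + 1 + 0 + 1 + 0 + 0 = 4 ≡ 0 (mod 2).
  s_2 = 0 + 0 + 1 + 0 + 0 + 1 + 0 + 0 = 2 ≡ 0 (mod 2).
  s_3 = 0 + 1 + 1 + 0 + 0 + 1 + 0 + 0 = 3 ≡ 1 (mod 2).
  s_4 = 0 + 1 + 0 + 0 + 1 + 1 + 1 + 0 = 4 ≡ 0 (mod 2).
s = (0, 0, 1, 0)^T — this equals column 2 of H (binary 0010), so error is at position 2.
Correct: flip bit 2 of r = 001001011010100 to get c = 011001011010100.


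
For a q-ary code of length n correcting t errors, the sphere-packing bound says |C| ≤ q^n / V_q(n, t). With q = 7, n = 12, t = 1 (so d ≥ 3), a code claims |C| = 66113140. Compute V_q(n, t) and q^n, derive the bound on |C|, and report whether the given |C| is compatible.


V_q(n, t) = 73, q^n = 13841287201, Hamming bound = 189606673, |C| = 66113140 ≤ bound (satisfied).

Step 1: Compute V_q(n, t) = Σ_{j=0}^1 C(n, j) (q−1)^j.
  j = 0: C(12,0)·(6)^0 = 1·1 = 1.
  j = 1: C(12,1)·(6)^1 = 12·6 = 72.
  V_q(n, t) = 1 + 72 = 73.
Step 2: q^n = 7^12 = 13841287201.
Step 3: Hamming bound ⌊q^n / V_q(n,t)⌋ = ⌊13841287201/73⌋ = 189606673.
Step 4: Compare |C| = 66113140 to 189606673: satisfied.
The claimed |C| lies below the Hamming bound.


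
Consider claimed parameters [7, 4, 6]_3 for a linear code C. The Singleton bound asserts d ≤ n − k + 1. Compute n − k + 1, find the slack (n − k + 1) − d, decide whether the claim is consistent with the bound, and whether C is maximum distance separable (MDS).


Singleton RHS = n − k + 1 = 4, slack = -2, bound violated (no such code; not MDS).

Singleton bound: d ≤ n − k + 1.
Here n = 7, k = 4, so n − k + 1 = 4.
Given d = 6, check d ≤ 4: NO.
Slack = (n − k + 1) − d = -2.
The slack is negative: d = 6 exceeds n − k + 1 = 4 by 2, so the Singleton bound is violated and no linear [7, 4, 6]_3 code can exist. In particular it is not MDS (MDS requires d = n − k + 1 exactly).
Description: the claimed parameters are [7, 4, 6]_3; such a code would be impossible (violates the Singleton bound).


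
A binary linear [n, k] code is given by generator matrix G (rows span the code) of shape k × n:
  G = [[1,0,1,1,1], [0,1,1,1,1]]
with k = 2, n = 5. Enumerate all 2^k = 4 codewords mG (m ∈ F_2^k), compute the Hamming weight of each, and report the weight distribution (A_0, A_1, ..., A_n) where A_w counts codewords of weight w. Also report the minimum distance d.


Weight distribution: A_0 = 1, A_2 = 1, A_4 = 2. Minimum distance d = 2.

Enumerate all 2^2 = 4 messages m ∈ F_2^2.
For each, compute codeword c = mG in F_2^5, then tally its weight.
  m = 00 → c = 00000, weight = 0.
  m = 10 → c = 10111, weight = 4.
  m = 01 → c = 01111, weight = 4.
  m = 11 → c = 11000, weight = 2.
Tally weights:
  weight 0: 1 codewords.
  weight 2: 1 codewords.
  weight 4: 2 codewords.
Minimum distance d = smallest w > 0 with A_w > 0 = 2.
Sanity: Σ A_w = 4 = 2^2 = 4 ✓.


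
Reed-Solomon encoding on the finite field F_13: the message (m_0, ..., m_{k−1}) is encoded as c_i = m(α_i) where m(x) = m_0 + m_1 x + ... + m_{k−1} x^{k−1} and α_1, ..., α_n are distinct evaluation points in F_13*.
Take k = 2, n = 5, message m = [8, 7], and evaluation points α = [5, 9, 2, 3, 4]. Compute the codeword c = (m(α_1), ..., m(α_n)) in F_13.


c = [4, 6, 9, 3, 10]

Message polynomial: m(x) = 8 + 7·x (mod 13).
For each evaluation point α_i, compute m(α_i) mod 13:
  α_1 = 5: Horner steps 7 → 4, so m(5) = 4.
  α_2 = 9: Horner steps 7 → 6, so m(9) = 6.
  α_3 = 2: Horner steps 7 → 9, so m(2) = 9.
  α_4 = 3: Horner steps 7 → 3, so m(3) = 3.
  α_5 = 4: Horner steps 7 → 10, so m(4) = 10.
Codeword c = [4, 6, 9, 3, 10] ∈ F_13^5.


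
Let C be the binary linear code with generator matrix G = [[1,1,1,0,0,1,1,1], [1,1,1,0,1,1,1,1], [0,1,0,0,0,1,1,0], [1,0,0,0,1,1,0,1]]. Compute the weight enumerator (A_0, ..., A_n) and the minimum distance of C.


Weight distribution: A_0 = 1, A_1 = 1, A_2 = 1, A_3 = 5, A_4 = 5, A_5 = 1, A_6 = 1, A_7 = 1. Minimum distance d = 1.

Enumerate all 2^4 = 16 messages m ∈ F_2^4.
For each, compute codeword c = mG in F_2^8, then tally its weight.
  m = 0000 → c = 00000000, weight = 0.
  m = 1000 → c = 11100111, weight = 6.
  m = 0100 → c = 11101111, weight = 7.
  m = 1100 → c = 00001000, weight = 1.
  m = 0010 → c = 01000110, weight = 3.
  m = 1010 → c = 10100001, weight = 3.
  m = 0110 → c = 10101001, weight = 4.
  m = 1110 → c = 01001110, weight = 4.
  m = 0001 → c = 10001101, weight = 4.
  m = 1001 → c = 01101010, weight = 4.
  m = 0101 → c = 01100010, weight = 3.
  m = 1101 → c = 10000101, weight = 3.
  m = 0011 → c = 11001011, weight = 5.
  m = 1011 → c = 00101100, weight = 3.
  m = 0111 → c = 00100100, weight = 2.
  m = 1111 → c = 11000011, weight = 4.
Tally weights:
  weight 0: 1 codewords.
  weight 1: 1 codewords.
  weight 2: 1 codewords.
  weight 3: 5 codewords.
  weight 4: 5 codewords.
  weight 5: 1 codewords.
  weight 6: 1 codewords.
  weight 7: 1 codewords.
Minimum distance d = smallest w > 0 with A_w > 0 = 1.
Sanity: Σ A_w = 16 = 2^4 = 16 ✓.


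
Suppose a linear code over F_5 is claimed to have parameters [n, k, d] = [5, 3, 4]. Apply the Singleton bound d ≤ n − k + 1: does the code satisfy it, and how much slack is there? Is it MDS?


Singleton RHS = n − k + 1 = 3, slack = -1, bound violated (no such code; not MDS).

Singleton bound: d ≤ n − k + 1.
Here n = 5, k = 3, so n − k + 1 = 3.
Given d = 4, check d ≤ 3: NO.
Slack = (n − k + 1) − d = -1.
The slack is negative: d = 4 exceeds n − k + 1 = 3 by 1, so the Singleton bound is violated and no linear [5, 3, 4]_5 code can exist. In particular it is not MDS (MDS requires d = n − k + 1 exactly).
Description: the claimed parameters are [5, 3, 4]_5; such a code would be impossible (violates the Singleton bound).


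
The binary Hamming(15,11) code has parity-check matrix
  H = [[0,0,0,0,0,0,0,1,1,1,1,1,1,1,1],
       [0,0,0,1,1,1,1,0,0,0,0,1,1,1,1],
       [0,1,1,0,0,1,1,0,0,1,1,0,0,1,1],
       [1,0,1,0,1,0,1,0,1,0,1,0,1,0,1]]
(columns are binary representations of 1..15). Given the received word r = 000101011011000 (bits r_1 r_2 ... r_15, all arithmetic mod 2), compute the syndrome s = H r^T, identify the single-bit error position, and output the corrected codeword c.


s = (0, 1, 0, 0)^T, error position = 4, corrected codeword c = 000001011011000

Compute s = H r^T mod 2 one row at a time:
  s_1 = 1 + 1 + 0 + 1 + 1 + 0 + 0 + 0 = 4 ≡ 0 (mod 2).
  s_2 = 1 + 0 + 1 + 0 + 1 + 0 + 0 + 0 = 3 ≡ 1 (mod 2).
  s_3 = 0 + 0 + 1 + 0 + 0 + 1 + 0 + 0 = 2 ≡ 0 (mod 2).
  s_4 = 0 + 0 + 0 + 0 + 1 + 1 + 0 + 0 = 2 ≡ 0 (mod 2).
s = (0, 1, 0, 0)^T — this equals column 4 of H (binary 0100), so error is at position 4.
Correct: flip bit 4 of r = 000101011011000 to get c = 000001011011000.


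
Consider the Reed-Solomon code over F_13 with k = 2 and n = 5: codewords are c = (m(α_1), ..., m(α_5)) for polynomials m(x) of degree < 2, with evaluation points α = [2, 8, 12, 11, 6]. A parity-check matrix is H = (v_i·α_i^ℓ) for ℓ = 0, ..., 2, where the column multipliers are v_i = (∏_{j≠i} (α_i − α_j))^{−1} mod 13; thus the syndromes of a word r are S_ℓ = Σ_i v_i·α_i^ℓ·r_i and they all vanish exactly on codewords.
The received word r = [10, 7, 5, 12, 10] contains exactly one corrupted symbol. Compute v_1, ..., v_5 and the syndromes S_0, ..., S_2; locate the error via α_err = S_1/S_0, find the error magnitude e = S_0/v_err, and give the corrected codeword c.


S = (4, 11, 1), error at position 5, error magnitude e = 2, c = [10, 7, 5, 12, 8].

Step 1: column multipliers v_i = (∏_{j≠i}(α_i − α_j))^{−1} mod 13.
  i = 1 (α = 2): (2−8)(2−12)(2−11)(2−6) = (−6)·(−10)·(−9)·(−4) = 2160 ≡ 2, so v_1 = 2^{−1} = 7 (mod 13).
  i = 2 (α = 8): (8−2)(8−12)(8−11)(8−6) = 6·(−4)·(−3)·2 = 144 ≡ 1, so v_2 = 1^{−1} = 1 (mod 13).
  i = 3 (α = 12): (12−2)(12−8)(12−11)(12−6) = 10·4·1·6 = 240 ≡ 6, so v_3 = 6^{−1} = 11 (mod 13).
  i = 4 (α = 11): (11−2)(11−8)(11−12)(11−6) = 9·3·(−1)·5 = −135 ≡ 8, so v_4 = 8^{−1} = 5 (mod 13).
  i = 5 (α = 6): (6−2)(6−8)(6−12)(6−11) = 4·(−2)·(−6)·(−5) = −240 ≡ 7, so v_5 = 7^{−1} = 2 (mod 13).
  v = [7, 1, 11, 5, 2].
Step 2: syndromes of r = [10, 7, 5, 12, 10] (all sums mod 13).
  S_0 = Σ v_i r_i = 7·10 + 1·7 + 11·5 + 5·12 + 2·10 = 212 ≡ 4.
  S_1 = Σ v_i α_i r_i = 7·2·10 + 1·8·7 + 11·12·5 + 5·11·12 + 2·6·10 = 1636 ≡ 11.
  α_i^2 mod 13 = [4, 12, 1, 4, 10].
  S_2 = Σ v_i α_i^2 r_i = 7·4·10 + 1·12·7 + 11·1·5 + 5·4·12 + 2·10·10 = 859 ≡ 1.
  S = (4, 11, 1) ≠ 0, so r is not a codeword (an error is present).
Step 3: locate the error. For a single error e at position i, S_ℓ = v_i·e·α_i^ℓ, so α_err = S_1/S_0.
  S_0^{−1} = 4^{−1} = 10 (mod 13), so α_err = 11·10 = 110 ≡ 6 = α_5. Error position i = 5.
  Consistency check: S_2/S_1 = 1·6 = 6 ≡ 6 = α_err ✓ (single-error assumption holds).
Step 4: error magnitude e = S_0/v_5 = S_0·∏_{j≠5}(α_5 − α_j) = 4·7 = 28 ≡ 2 (mod 13).
Step 5: correct position 5: c_5 = r_5 − e = 10 − 2 ≡ 8 (mod 13). Hence c = [10, 7, 5, 12, 8].
  Check: interpolating c through the α_i gives m(x) = 11 + 6·x (degree < 2) with m(α_i) = c_i for every i, so c is indeed a codeword.


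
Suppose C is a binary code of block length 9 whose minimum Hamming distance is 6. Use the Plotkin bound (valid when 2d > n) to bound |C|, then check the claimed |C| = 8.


Plotkin bound M ≤ 4; given |C| = 8 > bound (violated).

Check applicability: 2d = 12, n = 9.
2d − n = 3 > 0, so Plotkin applies.
Compute d/(2d−n) = 6/3 ≈ 2.0000.
⌊d/(2d−n)⌋ = 2.
Plotkin bound: M ≤ 2·2 = 4.
Given |C| = 8, check: VIOLATED.
This |C| is above the Plotkin bound, so no binary code with n = 9, d = 6 and 8 codewords exists.


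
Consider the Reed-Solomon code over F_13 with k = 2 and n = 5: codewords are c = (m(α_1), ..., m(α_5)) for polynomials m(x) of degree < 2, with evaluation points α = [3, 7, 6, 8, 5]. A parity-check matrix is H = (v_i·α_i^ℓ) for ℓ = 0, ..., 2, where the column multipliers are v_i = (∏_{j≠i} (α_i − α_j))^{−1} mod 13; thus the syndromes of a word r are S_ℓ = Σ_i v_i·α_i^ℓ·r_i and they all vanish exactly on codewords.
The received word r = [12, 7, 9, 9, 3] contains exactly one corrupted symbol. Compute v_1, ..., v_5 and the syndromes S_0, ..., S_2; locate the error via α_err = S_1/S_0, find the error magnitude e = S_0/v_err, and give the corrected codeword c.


S = (5, 4, 11), error at position 3, error magnitude e = 4, c = [12, 7, 5, 9, 3].

Step 1: column multipliers v_i = (∏_{j≠i}(α_i − α_j))^{−1} mod 13.
  i = 1 (α = 3): (3−7)(3−6)(3−8)(3−5) = (−4)·(−3)·(−5)·(−2) = 120 ≡ 3, so v_1 = 3^{−1} = 9 (mod 13).
  i = 2 (α = 7): (7−3)(7−6)(7−8)(7−5) = 4·1·(−1)·2 = −8 ≡ 5, so v_2 = 5^{−1} = 8 (mod 13).
  i = 3 (α = 6): (6−3)(6−7)(6−8)(6−5) = 3·(−1)·(−2)·1 = 6 ≡ 6, so v_3 = 6^{−1} = 11 (mod 13).
  i = 4 (α = 8): (8−3)(8−7)(8−6)(8−5) = 5·1·2·3 = 30 ≡ 4, so v_4 = 4^{−1} = 10 (mod 13).
  i = 5 (α = 5): (5−3)(5−7)(5−6)(5−8) = 2·(−2)·(−1)·(−3) = −12 ≡ 1, so v_5 = 1^{−1} = 1 (mod 13).
  v = [9, 8, 11, 10, 1].
Step 2: syndromes of r = [12, 7, 9, 9, 3] (all sums mod 13).
  S_0 = Σ v_i r_i = 9·12 + 8·7 + 11·9 + 10·9 + 1·3 = 356 ≡ 5.
  S_1 = Σ v_i α_i r_i = 9·3·12 + 8·7·7 + 11·6·9 + 10·8·9 + 1·5·3 = 2045 ≡ 4.
  α_i^2 mod 13 = [9, 10, 10, 12, 12].
  S_2 = Σ v_i α_i^2 r_i = 9·9·12 + 8·10·7 + 11·10·9 + 10·12·9 + 1·12·3 = 3638 ≡ 11.
  S = (5, 4, 11) ≠ 0, so r is not a codeword (an error is present).
Step 3: locate the error. For a single error e at position i, S_ℓ = v_i·e·α_i^ℓ, so α_err = S_1/S_0.
  S_0^{−1} = 5^{−1} = 8 (mod 13), so α_err = 4·8 = 32 ≡ 6 = α_3. Error position i = 3.
  Consistency check: S_2/S_1 = 11·10 = 110 ≡ 6 = α_err ✓ (single-error assumption holds).
Step 4: error magnitude e = S_0/v_3 = S_0·∏_{j≠3}(α_3 − α_j) = 5·6 = 30 ≡ 4 (mod 13).
Step 5: correct position 3: c_3 = r_3 − e = 9 − 4 ≡ 5 (mod 13). Hence c = [12, 7, 5, 9, 3].
  Check: interpolating c through the α_i gives m(x) = 6 + 2·x (degree < 2) with m(α_i) = c_i for every i, so c is indeed a codeword.


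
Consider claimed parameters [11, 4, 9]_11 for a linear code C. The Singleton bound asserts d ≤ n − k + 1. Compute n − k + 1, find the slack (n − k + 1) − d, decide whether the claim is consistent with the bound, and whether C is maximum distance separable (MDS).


Singleton RHS = n − k + 1 = 8, slack = -1, bound violated (no such code; not MDS).

Singleton bound: d ≤ n − k + 1.
Here n = 11, k = 4, so n − k + 1 = 8.
Given d = 9, check d ≤ 8: NO.
Slack = (n − k + 1) − d = -1.
The slack is negative: d = 9 exceeds n − k + 1 = 8 by 1, so the Singleton bound is violated and no linear [11, 4, 9]_11 code can exist. In particular it is not MDS (MDS requires d = n − k + 1 exactly).
Description: the claimed parameters are [11, 4, 9]_11; such a code would be impossible (violates the Singleton bound).


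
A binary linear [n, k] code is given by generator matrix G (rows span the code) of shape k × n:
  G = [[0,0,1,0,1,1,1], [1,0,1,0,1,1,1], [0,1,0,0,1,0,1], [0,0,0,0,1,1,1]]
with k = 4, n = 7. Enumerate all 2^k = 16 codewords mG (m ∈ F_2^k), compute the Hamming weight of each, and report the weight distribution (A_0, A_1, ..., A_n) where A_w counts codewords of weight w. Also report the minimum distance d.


Weight distribution: A_0 = 1, A_1 = 2, A_2 = 2, A_3 = 4, A_4 = 5, A_5 = 2. Minimum distance d = 1.

Enumerate all 2^4 = 16 messages m ∈ F_2^4.
For each, compute codeword c = mG in F_2^7, then tally its weight.
  m = 0000 → c = 0000000, weight = 0.
  m = 1000 → c = 0010111, weight = 4.
  m = 0100 → c = 1010111, weight = 5.
  m = 1100 → c = 1000000, weight = 1.
  m = 0010 → c = 0100101, weight = 3.
  m = 1010 → c = 0110010, weight = 3.
  m = 0110 → c = 1110010, weight = 4.
  m = 1110 → c = 1100101, weight = 4.
  m = 0001 → c = 0000111, weight = 3.
  m = 1001 → c = 0010000, weight = 1.
  m = 0101 → c = 1010000, weight = 2.
  m = 1101 → c = 1000111, weight = 4.
  m = 0011 → c = 0100010, weight = 2.
  m = 1011 → c = 0110101, weight = 4.
  m = 0111 → c = 1110101, weight = 5.
  m = 1111 → c = 1100010, weight = 3.
Tally weights:
  weight 0: 1 codewords.
  weight 1: 2 codewords.
  weight 2: 2 codewords.
  weight 3: 4 codewords.
  weight 4: 5 codewords.
  weight 5: 2 codewords.
Minimum distance d = smallest w > 0 with A_w > 0 = 1.
Sanity: Σ A_w = 16 = 2^4 = 16 ✓.


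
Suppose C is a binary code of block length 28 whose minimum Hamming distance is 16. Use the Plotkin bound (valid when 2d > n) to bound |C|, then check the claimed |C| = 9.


Plotkin bound M ≤ 8; given |C| = 9 > bound (violated).

Check applicability: 2d = 32, n = 28.
2d − n = 4 > 0, so Plotkin applies.
Compute d/(2d−n) = 16/4 ≈ 4.0000.
⌊d/(2d−n)⌋ = 4.
Plotkin bound: M ≤ 2·4 = 8.
Given |C| = 9, check: VIOLATED.
This |C| is above the Plotkin bound, so no binary code with n = 28, d = 16 and 9 codewords exists.


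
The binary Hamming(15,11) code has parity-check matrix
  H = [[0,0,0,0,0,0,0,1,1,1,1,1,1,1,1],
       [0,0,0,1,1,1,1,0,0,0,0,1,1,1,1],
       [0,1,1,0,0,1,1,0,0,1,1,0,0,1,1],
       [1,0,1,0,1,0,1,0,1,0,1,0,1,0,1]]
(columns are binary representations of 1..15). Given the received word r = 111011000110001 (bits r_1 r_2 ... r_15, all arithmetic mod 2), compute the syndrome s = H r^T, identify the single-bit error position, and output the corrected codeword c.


s = (1, 1, 0, 1)^T, error position = 13, corrected codeword c = 111011000110101

Compute s = H r^T mod 2 one row at a time:
  s_1 = 0 + 0 + 1 + 1 + 0 + 0 + 0 + 1 = 3 ≡ 1 (mod 2).
  s_2 = 0 + 1 + 1 + 0 + 0 + 0 + 0 + 1 = 3 ≡ 1 (mod 2).
  s_3 = 1 + 1 + 1 + 0 + 1 + 1 + 0 + 1 = 6 ≡ 0 (mod 2).
  s_4 = 1 + 1 + 1 + 0 + 0 + 1 + 0 + 1 = 5 ≡ 1 (mod 2).
s = (1, 1, 0, 1)^T — this equals column 13 of H (binary 1101), so error is at position 13.
Correct: flip bit 13 of r = 111011000110001 to get c = 111011000110101.


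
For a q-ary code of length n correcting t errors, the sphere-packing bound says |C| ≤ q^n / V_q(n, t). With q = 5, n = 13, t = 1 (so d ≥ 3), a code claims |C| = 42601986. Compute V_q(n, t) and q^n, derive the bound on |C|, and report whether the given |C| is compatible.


V_q(n, t) = 53, q^n = 1220703125, Hamming bound = 23032134, |C| = 42601986 > bound (violated).

Step 1: Compute V_q(n, t) = Σ_{j=0}^1 C(n, j) (q−1)^j.
  j = 0: C(13,0)·(4)^0 = 1·1 = 1.
  j = 1: C(13,1)·(4)^1 = 13·4 = 52.
  V_q(n, t) = 1 + 52 = 53.
Step 2: q^n = 5^13 = 1220703125.
Step 3: Hamming bound ⌊q^n / V_q(n,t)⌋ = ⌊1220703125/53⌋ = 23032134.
Step 4: Compare |C| = 42601986 to 23032134: violated.
The claimed |C| lies above the Hamming bound, so no 5-ary code of length 13 with d ≥ 3 can have 42601986 codewords.


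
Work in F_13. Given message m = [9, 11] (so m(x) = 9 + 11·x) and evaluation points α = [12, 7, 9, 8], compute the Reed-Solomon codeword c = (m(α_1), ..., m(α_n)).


c = [11, 8, 4, 6]

Message polynomial: m(x) = 9 + 11·x (mod 13).
For each evaluation point α_i, compute m(α_i) mod 13:
  α_1 = 12: Horner steps 11 → 11, so m(12) = 11.
  α_2 = 7: Horner steps 11 → 8, so m(7) = 8.
  α_3 = 9: Horner steps 11 → 4, so m(9) = 4.
  α_4 = 8: Horner steps 11 → 6, so m(8) = 6.
Codeword c = [11, 8, 4, 6] ∈ F_13^4.


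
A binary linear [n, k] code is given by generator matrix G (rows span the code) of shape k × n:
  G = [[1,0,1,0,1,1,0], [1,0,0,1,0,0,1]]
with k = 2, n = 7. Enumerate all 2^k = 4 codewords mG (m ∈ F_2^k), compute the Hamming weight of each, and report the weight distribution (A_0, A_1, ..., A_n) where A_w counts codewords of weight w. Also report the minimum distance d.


Weight distribution: A_0 = 1, A_3 = 1, A_4 = 1, A_5 = 1. Minimum distance d = 3.

Enumerate all 2^2 = 4 messages m ∈ F_2^2.
For each, compute codeword c = mG in F_2^7, then tally its weight.
  m = 00 → c = 0000000, weight = 0.
  m = 10 → c = 1010110, weight = 4.
  m = 01 → c = 1001001, weight = 3.
  m = 11 → c = 0011111, weight = 5.
Tally weights:
  weight 0: 1 codewords.
  weight 3: 1 codewords.
  weight 4: 1 codewords.
  weight 5: 1 codewords.
Minimum distance d = smallest w > 0 with A_w > 0 = 3.
Sanity: Σ A_w = 4 = 2^2 = 4 ✓.


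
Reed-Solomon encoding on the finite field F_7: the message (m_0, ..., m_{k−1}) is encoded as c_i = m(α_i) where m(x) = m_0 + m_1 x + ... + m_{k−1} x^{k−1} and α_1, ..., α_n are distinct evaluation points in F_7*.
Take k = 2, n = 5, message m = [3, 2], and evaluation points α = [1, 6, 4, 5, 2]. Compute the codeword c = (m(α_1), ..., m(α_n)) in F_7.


c = [5, 1, 4, 6, 0]

Message polynomial: m(x) = 3 + 2·x (mod 7).
For each evaluation point α_i, compute m(α_i) mod 7:
  α_1 = 1: Horner steps 2 → 5, so m(1) = 5.
  α_2 = 6: Horner steps 2 → 1, so m(6) = 1.
  α_3 = 4: Horner steps 2 → 4, so m(4) = 4.
  α_4 = 5: Horner steps 2 → 6, so m(5) = 6.
  α_5 = 2: Horner steps 2 → 0, so m(2) = 0.
Codeword c = [5, 1, 4, 6, 0] ∈ F_7^5.


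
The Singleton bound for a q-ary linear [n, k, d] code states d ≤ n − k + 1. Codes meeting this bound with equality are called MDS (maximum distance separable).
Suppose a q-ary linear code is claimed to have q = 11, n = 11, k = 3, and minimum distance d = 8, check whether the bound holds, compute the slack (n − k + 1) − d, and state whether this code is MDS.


Singleton RHS = n − k + 1 = 9, slack = 1, bound satisfied, not MDS.

Singleton bound: d ≤ n − k + 1.
Here n = 11, k = 3, so n − k + 1 = 9.
Given d = 8, check d ≤ 9: YES.
Slack = (n − k + 1) − d = 1.
The code is NOT MDS (slack = 1 > 0).
Description: the claimed parameters are [11, 3, 8]_11; such a code would be non-MDS.


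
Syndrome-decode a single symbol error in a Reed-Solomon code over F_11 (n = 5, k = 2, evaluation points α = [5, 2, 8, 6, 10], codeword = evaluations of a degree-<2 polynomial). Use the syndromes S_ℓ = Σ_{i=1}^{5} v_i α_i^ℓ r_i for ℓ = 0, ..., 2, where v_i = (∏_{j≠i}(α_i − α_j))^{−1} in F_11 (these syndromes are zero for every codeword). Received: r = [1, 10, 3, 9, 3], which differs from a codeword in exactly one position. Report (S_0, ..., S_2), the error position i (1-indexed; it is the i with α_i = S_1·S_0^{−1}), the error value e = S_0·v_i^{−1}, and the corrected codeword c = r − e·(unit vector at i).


S = (6, 5, 6), error at position 5, error magnitude e = 6, c = [1, 10, 3, 9, 8].

Step 1: column multipliers v_i = (∏_{j≠i}(α_i − α_j))^{−1} mod 11.
  i = 1 (α = 5): (5−2)(5−8)(5−6)(5−10) = 3·(−3)·(−1)·(−5) = −45 ≡ 10, so v_1 = 10^{−1} = 10 (mod 11).
  i = 2 (α = 2): (2−5)(2−8)(2−6)(2−10) = (−3)·(−6)·(−4)·(−8) = 576 ≡ 4, so v_2 = 4^{−1} = 3 (mod 11).
  i = 3 (α = 8): (8−5)(8−2)(8−6)(8−10) = 3·6·2·(−2) = −72 ≡ 5, so v_3 = 5^{−1} = 9 (mod 11).
  i = 4 (α = 6): (6−5)(6−2)(6−8)(6−10) = 1·4·(−2)·(−4) = 32 ≡ 10, so v_4 = 10^{−1} = 10 (mod 11).
  i = 5 (α = 10): (10−5)(10−2)(10−8)(10−6) = 5·8·2·4 = 320 ≡ 1, so v_5 = 1^{−1} = 1 (mod 11).
  v = [10, 3, 9, 10, 1].
Step 2: syndromes of r = [1, 10, 3, 9, 3] (all sums mod 11).
  S_0 = Σ v_i r_i = 10·1 + 3·10 + 9·3 + 10·9 + 1·3 = 160 ≡ 6.
  S_1 = Σ v_i α_i r_i = 10·5·1 + 3·2·10 + 9·8·3 + 10·6·9 + 1·10·3 = 896 ≡ 5.
  α_i^2 mod 11 = [3, 4, 9, 3, 1].
  S_2 = Σ v_i α_i^2 r_i = 10·3·1 + 3·4·10 + 9·9·3 + 10·3·9 + 1·1·3 = 666 ≡ 6.
  S = (6, 5, 6) ≠ 0, so r is not a codeword (an error is present).
Step 3: locate the error. For a single error e at position i, S_ℓ = v_i·e·α_i^ℓ, so α_err = S_1/S_0.
  S_0^{−1} = 6^{−1} = 2 (mod 11), so α_err = 5·2 = 10 ≡ 10 = α_5. Error position i = 5.
  Consistency check: S_2/S_1 = 6·9 = 54 ≡ 10 = α_err ✓ (single-error assumption holds).
Step 4: error magnitude e = S_0/v_5 = S_0·∏_{j≠5}(α_5 − α_j) = 6·1 = 6 ≡ 6 (mod 11).
Step 5: correct position 5: c_5 = r_5 − e = 3 − 6 ≡ 8 (mod 11). Hence c = [1, 10, 3, 9, 8].
  Check: interpolating c through the α_i gives m(x) = 5 + 8·x (degree < 2) with m(α_i) = c_i for every i, so c is indeed a codeword.


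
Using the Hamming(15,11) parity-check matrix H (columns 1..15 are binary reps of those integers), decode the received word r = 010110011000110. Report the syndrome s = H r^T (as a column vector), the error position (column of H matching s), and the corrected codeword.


s = (0, 0, 0, 1)^T, error position = 1, corrected codeword c = 110110011000110

Compute s = H r^T mod 2 one row at a time:
  s_1 = 1 + 1 + 0 + 0 + 0 + 1 + 1 + 0 = 4 ≡ 0 (mod 2).
  s_2 = 1 + 1 + 0 + 0 + 0 + 1 + 1 + 0 = 4 ≡ 0 (mod 2).
  s_3 = 1 + 0 + 0 + 0 + 0 + 0 + 1 + 0 = 2 ≡ 0 (mod 2).
  s_4 = 0 + 0 + 1 + 0 + 1 + 0 + 1 + 0 = 3 ≡ 1 (mod 2).
s = (0, 0, 0, 1)^T — this equals column 1 of H (binary 0001), so error is at position 1.
Correct: flip bit 1 of r = 010110011000110 to get c = 110110011000110.


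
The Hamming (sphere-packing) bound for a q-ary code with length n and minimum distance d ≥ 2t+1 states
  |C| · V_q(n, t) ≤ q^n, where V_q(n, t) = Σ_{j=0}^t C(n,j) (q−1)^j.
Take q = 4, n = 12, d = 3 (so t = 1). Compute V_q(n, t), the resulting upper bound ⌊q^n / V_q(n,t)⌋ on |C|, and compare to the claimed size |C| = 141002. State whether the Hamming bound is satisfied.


V_q(n, t) = 37, q^n = 16777216, Hamming bound = 453438, |C| = 141002 ≤ bound (satisfied).

Step 1: Compute V_q(n, t) = Σ_{j=0}^1 C(n, j) (q−1)^j.
  j = 0: C(12,0)·(3)^0 = 1·1 = 1.
  j = 1: C(12,1)·(3)^1 = 12·3 = 36.
  V_q(n, t) = 1 + 36 = 37.
Step 2: q^n = 4^12 = 16777216.
Step 3: Hamming bound ⌊q^n / V_q(n,t)⌋ = ⌊16777216/37⌋ = 453438.
Step 4: Compare |C| = 141002 to 453438: satisfied.
The claimed |C| lies below the Hamming bound.


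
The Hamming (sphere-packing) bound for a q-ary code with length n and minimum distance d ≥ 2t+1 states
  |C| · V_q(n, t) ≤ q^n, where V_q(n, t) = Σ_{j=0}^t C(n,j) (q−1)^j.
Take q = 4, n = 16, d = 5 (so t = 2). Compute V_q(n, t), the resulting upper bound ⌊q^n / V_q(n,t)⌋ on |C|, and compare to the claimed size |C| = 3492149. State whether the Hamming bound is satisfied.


V_q(n, t) = 1129, q^n = 4294967296, Hamming bound = 3804222, |C| = 3492149 ≤ bound (satisfied).

Step 1: Compute V_q(n, t) = Σ_{j=0}^2 C(n, j) (q−1)^j.
  j = 0: C(16,0)·(3)^0 = 1·1 = 1.
  j = 1: C(16,1)·(3)^1 = 16·3 = 48.
  j = 2: C(16,2)·(3)^2 = 120·9 = 1080.
  V_q(n, t) = 1 + 48 + 1080 = 1129.
Step 2: q^n = 4^16 = 4294967296.
Step 3: Hamming bound ⌊q^n / V_q(n,t)⌋ = ⌊4294967296/1129⌋ = 3804222.
Step 4: Compare |C| = 3492149 to 3804222: satisfied.
The claimed |C| lies below the Hamming bound.


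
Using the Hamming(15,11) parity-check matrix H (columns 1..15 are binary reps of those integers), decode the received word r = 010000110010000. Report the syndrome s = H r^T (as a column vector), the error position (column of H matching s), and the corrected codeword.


s = (0, 1, 1, 0)^T, error position = 6, corrected codeword c = 010001110010000

Compute s = H r^T mod 2 one row at a time:
  s_1 = 1 + 0 + 0 + 1 + 0 + 0 + 0 + 0 = 2 ≡ 0 (mod 2).
  s_2 = 0 + 0 + 0 + 1 + 0 + 0 + 0 + 0 = 1 ≡ 1 (mod 2).
  s_3 = 1 + 0 + 0 + 1 + 0 + 1 + 0 + 0 = 3 ≡ 1 (mod 2).
  s_4 = 0 + 0 + 0 + 1 + 0 + 1 + 0 + 0 = 2 ≡ 0 (mod 2).
s = (0, 1, 1, 0)^T — this equals column 6 of H (binary 0110), so error is at position 6.
Correct: flip bit 6 of r = 010000110010000 to get c = 010001110010000.


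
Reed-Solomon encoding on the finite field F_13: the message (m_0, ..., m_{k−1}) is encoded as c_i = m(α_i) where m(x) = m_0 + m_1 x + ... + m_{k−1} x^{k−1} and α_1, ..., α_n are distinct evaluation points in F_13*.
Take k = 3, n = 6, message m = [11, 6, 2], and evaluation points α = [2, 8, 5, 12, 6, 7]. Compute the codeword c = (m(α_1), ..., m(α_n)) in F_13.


c = [5, 5, 0, 7, 2, 8]

Message polynomial: m(x) = 11 + 6·x + 2·x^2 (mod 13).
For each evaluation point α_i, compute m(α_i) mod 13:
  α_1 = 2: Horner steps 2 → 10 → 5, so m(2) = 5.
  α_2 = 8: Horner steps 2 → 9 → 5, so m(8) = 5.
  α_3 = 5: Horner steps 2 → 3 → 0, so m(5) = 0.
  α_4 = 12: Horner steps 2 → 4 → 7, so m(12) = 7.
  α_5 = 6: Horner steps 2 → 5 → 2, so m(6) = 2.
  α_6 = 7: Horner steps 2 → 7 → 8, so m(7) = 8.
Codeword c = [5, 5, 0, 7, 2, 8] ∈ F_13^6.


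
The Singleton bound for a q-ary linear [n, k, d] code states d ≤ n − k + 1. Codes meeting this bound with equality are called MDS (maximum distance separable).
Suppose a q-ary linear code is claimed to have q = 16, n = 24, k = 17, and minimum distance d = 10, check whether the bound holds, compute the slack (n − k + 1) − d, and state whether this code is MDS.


Singleton RHS = n − k + 1 = 8, slack = -2, bound violated (no such code; not MDS).

Singleton bound: d ≤ n − k + 1.
Here n = 24, k = 17, so n − k + 1 = 8.
Given d = 10, check d ≤ 8: NO.
Slack = (n − k + 1) − d = -2.
The slack is negative: d = 10 exceeds n − k + 1 = 8 by 2, so the Singleton bound is violated and no linear [24, 17, 10]_16 code can exist. In particular it is not MDS (MDS requires d = n − k + 1 exactly).
Description: the claimed parameters are [24, 17, 10]_16; such a code would be impossible (violates the Singleton bound).


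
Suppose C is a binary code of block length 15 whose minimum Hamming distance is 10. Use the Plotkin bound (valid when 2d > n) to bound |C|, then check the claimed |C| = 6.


Plotkin bound M ≤ 4; given |C| = 6 > bound (violated).

Check applicability: 2d = 20, n = 15.
2d − n = 5 > 0, so Plotkin applies.
Compute d/(2d−n) = 10/5 ≈ 2.0000.
⌊d/(2d−n)⌋ = 2.
Plotkin bound: M ≤ 2·2 = 4.
Given |C| = 6, check: VIOLATED.
This |C| is above the Plotkin bound, so no binary code with n = 15, d = 10 and 6 codewords exists.


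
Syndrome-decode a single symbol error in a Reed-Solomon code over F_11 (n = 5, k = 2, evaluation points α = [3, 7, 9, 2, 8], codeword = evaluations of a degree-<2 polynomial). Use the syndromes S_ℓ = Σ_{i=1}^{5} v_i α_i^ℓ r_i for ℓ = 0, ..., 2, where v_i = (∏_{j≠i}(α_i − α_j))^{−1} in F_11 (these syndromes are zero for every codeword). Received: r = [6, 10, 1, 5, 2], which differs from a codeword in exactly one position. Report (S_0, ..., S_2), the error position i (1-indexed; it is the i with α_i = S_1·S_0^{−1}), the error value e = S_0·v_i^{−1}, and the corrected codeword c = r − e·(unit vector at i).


S = (8, 9, 6), error at position 5, error magnitude e = 2, c = [6, 10, 1, 5, 0].

Step 1: column multipliers v_i = (∏_{j≠i}(α_i − α_j))^{−1} mod 11.
  i = 1 (α = 3): (3−7)(3−9)(3−2)(3−8) = (−4)·(−6)·1·(−5) = −120 ≡ 1, so v_1 = 1^{−1} = 1 (mod 11).
  i = 2 (α = 7): (7−3)(7−9)(7−2)(7−8) = 4·(−2)·5·(−1) = 40 ≡ 7, so v_2 = 7^{−1} = 8 (mod 11).
  i = 3 (α = 9): (9−3)(9−7)(9−2)(9−8) = 6·2·7·1 = 84 ≡ 7, so v_3 = 7^{−1} = 8 (mod 11).
  i = 4 (α = 2): (2−3)(2−7)(2−9)(2−8) = (−1)·(−5)·(−7)·(−6) = 210 ≡ 1, so v_4 = 1^{−1} = 1 (mod 11).
  i = 5 (α = 8): (8−3)(8−7)(8−9)(8−2) = 5·1·(−1)·6 = −30 ≡ 3, so v_5 = 3^{−1} = 4 (mod 11).
  v = [1, 8, 8, 1, 4].
Step 2: syndromes of r = [6, 10, 1, 5, 2] (all sums mod 11).
  S_0 = Σ v_i r_i = 1·6 + 8·10 + 8·1 + 1·5 + 4·2 = 107 ≡ 8.
  S_1 = Σ v_i α_i r_i = 1·3·6 + 8·7·10 + 8·9·1 + 1·2·5 + 4·8·2 = 724 ≡ 9.
  α_i^2 mod 11 = [9, 5, 4, 4, 9].
  S_2 = Σ v_i α_i^2 r_i = 1·9·6 + 8·5·10 + 8·4·1 + 1·4·5 + 4·9·2 = 578 ≡ 6.
  S = (8, 9, 6) ≠ 0, so r is not a codeword (an error is present).
Step 3: locate the error. For a single error e at position i, S_ℓ = v_i·e·α_i^ℓ, so α_err = S_1/S_0.
  S_0^{−1} = 8^{−1} = 7 (mod 11), so α_err = 9·7 = 63 ≡ 8 = α_5. Error position i = 5.
  Consistency check: S_2/S_1 = 6·5 = 30 ≡ 8 = α_err ✓ (single-error assumption holds).
Step 4: error magnitude e = S_0/v_5 = S_0·∏_{j≠5}(α_5 − α_j) = 8·3 = 24 ≡ 2 (mod 11).
Step 5: correct position 5: c_5 = r_5 − e = 2 − 2 ≡ 0 (mod 11). Hence c = [6, 10, 1, 5, 0].
  Check: interpolating c through the α_i gives m(x) = 3 + 1·x (degree < 2) with m(α_i) = c_i for every i, so c is indeed a codeword.


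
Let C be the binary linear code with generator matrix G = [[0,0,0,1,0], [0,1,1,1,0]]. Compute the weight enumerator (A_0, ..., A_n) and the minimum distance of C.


Weight distribution: A_0 = 1, A_1 = 1, A_2 = 1, A_3 = 1. Minimum distance d = 1.

Enumerate all 2^2 = 4 messages m ∈ F_2^2.
For each, compute codeword c = mG in F_2^5, then tally its weight.
  m = 00 → c = 00000, weight = 0.
  m = 10 → c = 00010, weight = 1.
  m = 01 → c = 01110, weight = 3.
  m = 11 → c = 01100, weight = 2.
Tally weights:
  weight 0: 1 codewords.
  weight 1: 1 codewords.
  weight 2: 1 codewords.
  weight 3: 1 codewords.
Minimum distance d = smallest w > 0 with A_w > 0 = 1.
Sanity: Σ A_w = 4 = 2^2 = 4 ✓.


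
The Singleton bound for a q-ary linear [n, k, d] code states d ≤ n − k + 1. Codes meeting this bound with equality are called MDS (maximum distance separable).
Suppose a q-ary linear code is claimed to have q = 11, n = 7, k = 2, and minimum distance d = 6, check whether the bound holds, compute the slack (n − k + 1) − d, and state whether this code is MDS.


Singleton RHS = n − k + 1 = 6, slack = 0, bound satisfied, MDS.

Singleton bound: d ≤ n − k + 1.
Here n = 7, k = 2, so n − k + 1 = 6.
Given d = 6, check d ≤ 6: YES.
Slack = (n − k + 1) − d = 0.
The code is MDS (slack = 0).
Description: the claimed parameters are [7, 2, 6]_11; such a code would be MDS (meets Singleton bound).


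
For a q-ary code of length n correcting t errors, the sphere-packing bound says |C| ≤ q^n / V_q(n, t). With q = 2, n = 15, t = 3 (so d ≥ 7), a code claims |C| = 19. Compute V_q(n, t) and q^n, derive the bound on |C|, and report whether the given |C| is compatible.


V_q(n, t) = 576, q^n = 32768, Hamming bound = 56, |C| = 19 ≤ bound (satisfied).

Step 1: Compute V_q(n, t) = Σ_{j=0}^3 C(n, j) (q−1)^j.
  j = 0: C(15,0)·(1)^0 = 1·1 = 1.
  j = 1: C(15,1)·(1)^1 = 15·1 = 15.
  j = 2: C(15,2)·(1)^2 = 105·1 = 105.
  j = 3: C(15,3)·(1)^3 = 455·1 = 455.
  V_q(n, t) = 1 + 15 + 105 + 455 = 576.
Step 2: q^n = 2^15 = 32768.
Step 3: Hamming bound ⌊q^n / V_q(n,t)⌋ = ⌊32768/576⌋ = 56.
Step 4: Compare |C| = 19 to 56: satisfied.
The claimed |C| lies below the Hamming bound.


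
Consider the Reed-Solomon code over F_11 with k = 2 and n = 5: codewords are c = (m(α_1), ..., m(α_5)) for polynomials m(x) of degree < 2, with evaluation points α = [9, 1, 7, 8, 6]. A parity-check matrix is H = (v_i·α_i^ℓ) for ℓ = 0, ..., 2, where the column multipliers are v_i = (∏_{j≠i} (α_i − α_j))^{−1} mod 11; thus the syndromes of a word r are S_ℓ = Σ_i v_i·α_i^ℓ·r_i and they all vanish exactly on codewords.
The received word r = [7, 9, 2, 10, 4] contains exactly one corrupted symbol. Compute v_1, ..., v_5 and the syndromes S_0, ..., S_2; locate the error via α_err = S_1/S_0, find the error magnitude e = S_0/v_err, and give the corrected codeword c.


S = (7, 9, 10), error at position 5, error magnitude e = 10, c = [7, 9, 2, 10, 5].

Step 1: column multipliers v_i = (∏_{j≠i}(α_i − α_j))^{−1} mod 11.
  i = 1 (α = 9): (9−1)(9−7)(9−8)(9−6) = 8·2·1·3 = 48 ≡ 4, so v_1 = 4^{−1} = 3 (mod 11).
  i = 2 (α = 1): (1−9)(1−7)(1−8)(1−6) = (−8)·(−6)·(−7)·(−5) = 1680 ≡ 8, so v_2 = 8^{−1} = 7 (mod 11).
  i = 3 (α = 7): (7−9)(7−1)(7−8)(7−6) = (−2)·6·(−1)·1 = 12 ≡ 1, so v_3 = 1^{−1} = 1 (mod 11).
  i = 4 (α = 8): (8−9)(8−1)(8−7)(8−6) = (−1)·7·1·2 = −14 ≡ 8, so v_4 = 8^{−1} = 7 (mod 11).
  i = 5 (α = 6): (6−9)(6−1)(6−7)(6−8) = (−3)·5·(−1)·(−2) = −30 ≡ 3, so v_5 = 3^{−1} = 4 (mod 11).
  v = [3, 7, 1, 7, 4].
Step 2: syndromes of r = [7, 9, 2, 10, 4] (all sums mod 11).
  S_0 = Σ v_i r_i = 3·7 + 7·9 + 1·2 + 7·10 + 4·4 = 172 ≡ 7.
  S_1 = Σ v_i α_i r_i = 3·9·7 + 7·1·9 + 1·7·2 + 7·8·10 + 4·6·4 = 922 ≡ 9.
  α_i^2 mod 11 = [4, 1, 5, 9, 3].
  S_2 = Σ v_i α_i^2 r_i = 3·4·7 + 7·1·9 + 1·5·2 + 7·9·10 + 4·3·4 = 835 ≡ 10.
  S = (7, 9, 10) ≠ 0, so r is not a codeword (an error is present).
Step 3: locate the error. For a single error e at position i, S_ℓ = v_i·e·α_i^ℓ, so α_err = S_1/S_0.
  S_0^{−1} = 7^{−1} = 8 (mod 11), so α_err = 9·8 = 72 ≡ 6 = α_5. Error position i = 5.
  Consistency check: S_2/S_1 = 10·5 = 50 ≡ 6 = α_err ✓ (single-error assumption holds).
Step 4: error magnitude e = S_0/v_5 = S_0·∏_{j≠5}(α_5 − α_j) = 7·3 = 21 ≡ 10 (mod 11).
Step 5: correct position 5: c_5 = r_5 − e = 4 − 10 ≡ 5 (mod 11). Hence c = [7, 9, 2, 10, 5].
  Check: interpolating c through the α_i gives m(x) = 1 + 8·x (degree < 2) with m(α_i) = c_i for every i, so c is indeed a codeword.


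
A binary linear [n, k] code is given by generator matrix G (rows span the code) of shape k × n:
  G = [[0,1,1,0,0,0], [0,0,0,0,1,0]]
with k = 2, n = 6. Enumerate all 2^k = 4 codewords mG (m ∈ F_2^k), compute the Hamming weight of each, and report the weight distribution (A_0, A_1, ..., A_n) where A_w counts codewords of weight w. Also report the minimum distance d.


Weight distribution: A_0 = 1, A_1 = 1, A_2 = 1, A_3 = 1. Minimum distance d = 1.

Enumerate all 2^2 = 4 messages m ∈ F_2^2.
For each, compute codeword c = mG in F_2^6, then tally its weight.
  m = 00 → c = 000000, weight = 0.
  m = 10 → c = 011000, weight = 2.
  m = 01 → c = 000010, weight = 1.
  m = 11 → c = 011010, weight = 3.
Tally weights:
  weight 0: 1 codewords.
  weight 1: 1 codewords.
  weight 2: 1 codewords.
  weight 3: 1 codewords.
Minimum distance d = smallest w > 0 with A_w > 0 = 1.
Sanity: Σ A_w = 4 = 2^2 = 4 ✓.


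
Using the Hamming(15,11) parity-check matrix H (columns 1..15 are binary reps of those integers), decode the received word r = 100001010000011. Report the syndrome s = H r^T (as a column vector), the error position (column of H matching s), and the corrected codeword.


s = (1, 1, 1, 0)^T, error position = 14, corrected codeword c = 100001010000001

Compute s = H r^T mod 2 one row at a time:
  s_1 = 1 + 0 + 0 + 0 + 0 + 0 + 1 + 1 = 3 ≡ 1 (mod 2).
  s_2 = 0 + 0 + 1 + 0 + 0 + 0 + 1 + 1 = 3 ≡ 1 (mod 2).
  s_3 = 0 + 0 + 1 + 0 + 0 + 0 + 1 + 1 = 3 ≡ 1 (mod 2).
  s_4 = 1 + 0 + 0 + 0 + 0 + 0 + 0 + 1 = 2 ≡ 0 (mod 2).
s = (1, 1, 1, 0)^T — this equals column 14 of H (binary 1110), so error is at position 14.
Correct: flip bit 14 of r = 100001010000011 to get c = 100001010000001.
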